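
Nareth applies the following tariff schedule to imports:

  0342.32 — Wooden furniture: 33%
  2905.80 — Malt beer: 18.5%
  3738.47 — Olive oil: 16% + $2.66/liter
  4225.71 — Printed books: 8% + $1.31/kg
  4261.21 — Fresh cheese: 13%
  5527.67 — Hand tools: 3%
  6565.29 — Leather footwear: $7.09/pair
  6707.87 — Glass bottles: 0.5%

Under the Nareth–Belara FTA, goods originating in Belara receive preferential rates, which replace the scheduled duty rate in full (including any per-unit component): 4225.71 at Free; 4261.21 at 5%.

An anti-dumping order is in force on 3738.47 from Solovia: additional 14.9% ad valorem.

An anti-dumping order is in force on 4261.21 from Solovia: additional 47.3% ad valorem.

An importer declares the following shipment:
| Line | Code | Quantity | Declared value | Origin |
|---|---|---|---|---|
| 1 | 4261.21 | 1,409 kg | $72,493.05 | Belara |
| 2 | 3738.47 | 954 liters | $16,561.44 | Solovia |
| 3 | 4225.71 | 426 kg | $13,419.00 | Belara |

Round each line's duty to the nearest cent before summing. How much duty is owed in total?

Line 1 (4261.21, Belara, 1,409 kg, $72,493.05):
Base rate for 4261.21 is 13%.
Origin Belara qualifies under the Nareth–Belara agreement and 4261.21 is covered: preferential rate 5% applies instead.
The additional-duty order on 4261.21 targets Solovia, not Belara; it does not apply.
Duty = $72,493.05 × 5% = $3,624.65.
Line 2 (3738.47, Solovia, 954 liters, $16,561.44):
Base rate for 3738.47 is 16% + $2.66/liter.
Additional duty on 3738.47 from Solovia: +14.9%. Applied ad valorem rate: 16% + 14.9% = 30.9%.
Duty = $16,561.44 × 30.9% + 954 × $2.66 = $7,655.12.
Line 3 (4225.71, Belara, 426 kg, $13,419.00):
Base rate for 4225.71 is 8% + $1.31/kg.
Origin Belara qualifies under the Nareth–Belara agreement and 4225.71 is covered: preferential rate Free applies instead.
Duty = $13,419.00 × 0% = $0.00.
Total = $3,624.65 + $7,655.12 + $0.00 = $11,279.77.

$11,279.77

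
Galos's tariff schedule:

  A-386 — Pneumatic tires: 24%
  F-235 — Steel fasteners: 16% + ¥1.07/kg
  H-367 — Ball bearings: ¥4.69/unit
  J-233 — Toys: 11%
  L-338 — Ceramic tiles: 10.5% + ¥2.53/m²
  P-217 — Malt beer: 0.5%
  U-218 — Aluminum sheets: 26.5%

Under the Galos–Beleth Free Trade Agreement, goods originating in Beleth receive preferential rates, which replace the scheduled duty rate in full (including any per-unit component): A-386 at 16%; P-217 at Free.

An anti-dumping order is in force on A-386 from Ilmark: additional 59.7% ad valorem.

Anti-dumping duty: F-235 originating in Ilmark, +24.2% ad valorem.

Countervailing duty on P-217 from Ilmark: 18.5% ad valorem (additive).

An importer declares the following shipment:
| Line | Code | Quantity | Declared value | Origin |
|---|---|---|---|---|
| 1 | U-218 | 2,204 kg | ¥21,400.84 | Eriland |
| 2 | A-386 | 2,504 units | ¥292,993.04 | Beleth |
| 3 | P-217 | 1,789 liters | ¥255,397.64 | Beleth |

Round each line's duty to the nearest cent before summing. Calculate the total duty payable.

¥52,550.11

Line 1 (U-218, Eriland, 2,204 kg, ¥21,400.84):
Base rate for U-218 is 26.5%.
Duty = ¥21,400.84 × 26.5% = ¥5,671.22.
Line 2 (A-386, Beleth, 2,504 units, ¥292,993.04):
Base rate for A-386 is 24%.
Origin Beleth qualifies under the Galos–Beleth agreement and A-386 is covered: preferential rate 16% applies instead.
The additional-duty order on A-386 targets Ilmark, not Beleth; it does not apply.
Duty = ¥292,993.04 × 16% = ¥46,878.89.
Line 3 (P-217, Beleth, 1,789 liters, ¥255,397.64):
Base rate for P-217 is 0.5%.
Origin Beleth qualifies under the Galos–Beleth agreement and P-217 is covered: preferential rate Free applies instead.
The additional-duty order on P-217 targets Ilmark, not Beleth; it does not apply.
Duty = ¥255,397.64 × 0% = ¥0.00.
Total = ¥5,671.22 + ¥46,878.89 + ¥0.00 = ¥52,550.11.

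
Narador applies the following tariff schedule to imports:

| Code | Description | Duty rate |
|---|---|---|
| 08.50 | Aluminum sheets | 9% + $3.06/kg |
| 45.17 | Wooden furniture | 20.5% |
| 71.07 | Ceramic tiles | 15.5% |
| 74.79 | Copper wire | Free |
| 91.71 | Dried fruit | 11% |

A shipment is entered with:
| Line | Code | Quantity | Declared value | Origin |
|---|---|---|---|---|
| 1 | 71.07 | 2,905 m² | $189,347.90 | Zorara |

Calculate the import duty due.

Line 1 (71.07, Zorara, 2,905 m², $189,347.90):
Base rate for 71.07 is 15.5%.
Duty = $189,347.90 × 15.5% = $29,348.92.

$29,348.92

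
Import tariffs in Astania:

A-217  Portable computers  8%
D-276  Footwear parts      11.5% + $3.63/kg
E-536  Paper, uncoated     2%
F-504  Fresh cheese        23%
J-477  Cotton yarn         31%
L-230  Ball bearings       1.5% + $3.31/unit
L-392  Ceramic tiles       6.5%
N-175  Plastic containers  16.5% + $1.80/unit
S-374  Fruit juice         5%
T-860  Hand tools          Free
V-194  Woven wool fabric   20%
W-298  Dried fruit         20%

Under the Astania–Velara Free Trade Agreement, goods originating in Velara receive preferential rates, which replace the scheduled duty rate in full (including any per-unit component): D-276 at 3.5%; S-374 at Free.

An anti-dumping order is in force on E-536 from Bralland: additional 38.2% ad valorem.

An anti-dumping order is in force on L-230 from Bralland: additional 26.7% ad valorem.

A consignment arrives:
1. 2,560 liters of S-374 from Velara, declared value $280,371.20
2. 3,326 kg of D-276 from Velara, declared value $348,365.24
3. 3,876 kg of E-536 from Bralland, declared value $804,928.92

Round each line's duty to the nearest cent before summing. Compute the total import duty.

Line 1 (S-374, Velara, 2,560 liters, $280,371.20):
Base rate for S-374 is 5%.
Origin Velara qualifies under the Astania–Velara agreement and S-374 is covered: preferential rate Free applies instead.
Duty = $280,371.20 × 0% = $0.00.
Line 2 (D-276, Velara, 3,326 kg, $348,365.24):
Base rate for D-276 is 11.5% + $3.63/kg.
Origin Velara qualifies under the Astania–Velara agreement and D-276 is covered: preferential rate 3.5% applies instead.
Duty = $348,365.24 × 3.5% = $12,192.78.
Line 3 (E-536, Bralland, 3,876 kg, $804,928.92):
Base rate for E-536 is 2%.
Additional duty on E-536 from Bralland: +38.2%. Applied ad valorem rate: 2% + 38.2% = 40.2%.
Duty = $804,928.92 × 40.2% = $323,581.43.
Total = $0.00 + $12,192.78 + $323,581.43 = $335,774.21.

$335,774.21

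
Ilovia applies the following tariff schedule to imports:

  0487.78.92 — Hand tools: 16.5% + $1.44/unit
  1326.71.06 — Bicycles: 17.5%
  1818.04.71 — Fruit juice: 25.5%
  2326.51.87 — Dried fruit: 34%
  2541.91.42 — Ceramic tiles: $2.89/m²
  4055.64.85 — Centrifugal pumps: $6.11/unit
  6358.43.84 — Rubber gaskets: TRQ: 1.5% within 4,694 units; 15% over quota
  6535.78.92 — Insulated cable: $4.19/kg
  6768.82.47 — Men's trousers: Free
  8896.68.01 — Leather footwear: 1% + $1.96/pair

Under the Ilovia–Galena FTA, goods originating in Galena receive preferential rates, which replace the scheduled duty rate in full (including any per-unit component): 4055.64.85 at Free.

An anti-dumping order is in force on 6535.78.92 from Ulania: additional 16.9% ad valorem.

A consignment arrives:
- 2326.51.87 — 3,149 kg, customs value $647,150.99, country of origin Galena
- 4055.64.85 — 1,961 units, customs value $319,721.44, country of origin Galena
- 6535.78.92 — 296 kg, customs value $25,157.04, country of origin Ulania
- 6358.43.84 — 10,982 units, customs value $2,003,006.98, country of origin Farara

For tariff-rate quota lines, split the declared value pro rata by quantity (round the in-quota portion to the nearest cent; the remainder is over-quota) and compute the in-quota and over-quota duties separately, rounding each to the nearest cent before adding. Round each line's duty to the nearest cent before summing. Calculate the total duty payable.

$410,395.45

Line 1 (2326.51.87, Galena, 3,149 kg, $647,150.99):
Base rate for 2326.51.87 is 34%.
Origin Galena is the FTA partner but 2326.51.87 is not on the preference list; base rate stands.
Duty = $647,150.99 × 34% = $220,031.34.
Line 2 (4055.64.85, Galena, 1,961 units, $319,721.44):
Base rate for 4055.64.85 is $6.11/unit.
Origin Galena qualifies under the Ilovia–Galena agreement and 4055.64.85 is covered: preferential rate Free applies instead.
Duty = $319,721.44 × 0% = $0.00.
Line 3 (6535.78.92, Ulania, 296 kg, $25,157.04):
Base rate for 6535.78.92 is $4.19/kg.
Additional duty on 6535.78.92 from Ulania: +16.9% ad valorem. Applied ad valorem rate = 16.9%.
Duty = $25,157.04 × 16.9% + 296 × $4.19 = $5,491.78.
Line 4 (6358.43.84, Farara, 10,982 units, $2,003,006.98):
Code 6358.43.84 is under a tariff-rate quota (threshold 4,694 units). In-quota: 4,694 units at 1.5%; over-quota: 6,288 units at 15%.
Pro-rata value split: in-quota = $2,003,006.98 × 4,694/10,982 = $856,138.66; over-quota = $2,003,006.98 − $856,138.66 = $1,146,868.32.
In-quota duty = $856,138.66 × 1.5% = $12,842.08. Over-quota duty = $1,146,868.32 × 15% = $172,030.25.
Line duty = $12,842.08 + $172,030.25 = $184,872.33.
Total = $220,031.34 + $0.00 + $5,491.78 + $184,872.33 = $410,395.45.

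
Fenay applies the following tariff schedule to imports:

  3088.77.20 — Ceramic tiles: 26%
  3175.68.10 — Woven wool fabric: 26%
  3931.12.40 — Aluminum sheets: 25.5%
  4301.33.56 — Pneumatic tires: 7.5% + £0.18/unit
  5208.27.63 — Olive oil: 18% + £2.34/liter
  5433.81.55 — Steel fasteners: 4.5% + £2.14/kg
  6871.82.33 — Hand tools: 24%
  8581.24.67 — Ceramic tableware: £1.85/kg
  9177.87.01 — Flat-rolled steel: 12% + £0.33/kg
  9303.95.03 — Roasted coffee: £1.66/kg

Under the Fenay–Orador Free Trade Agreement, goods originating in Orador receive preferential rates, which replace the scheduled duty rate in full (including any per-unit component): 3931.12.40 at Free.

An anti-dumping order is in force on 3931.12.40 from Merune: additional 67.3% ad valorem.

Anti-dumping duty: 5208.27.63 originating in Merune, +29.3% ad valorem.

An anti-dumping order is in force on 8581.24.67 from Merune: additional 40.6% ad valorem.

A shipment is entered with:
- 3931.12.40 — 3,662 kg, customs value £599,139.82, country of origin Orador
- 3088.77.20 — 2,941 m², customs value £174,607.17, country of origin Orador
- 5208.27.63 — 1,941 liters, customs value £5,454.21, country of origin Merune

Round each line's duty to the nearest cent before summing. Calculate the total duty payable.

£52,519.64

Line 1 (3931.12.40, Orador, 3,662 kg, £599,139.82):
Base rate for 3931.12.40 is 25.5%.
Origin Orador qualifies under the Fenay–Orador agreement and 3931.12.40 is covered: preferential rate Free applies instead.
The additional-duty order on 3931.12.40 targets Merune, not Orador; it does not apply.
Duty = £599,139.82 × 0% = £0.00.
Line 2 (3088.77.20, Orador, 2,941 m², £174,607.17):
Base rate for 3088.77.20 is 26%.
Origin Orador is the FTA partner but 3088.77.20 is not on the preference list; base rate stands.
Duty = £174,607.17 × 26% = £45,397.86.
Line 3 (5208.27.63, Merune, 1,941 liters, £5,454.21):
Base rate for 5208.27.63 is 18% + £2.34/liter.
Additional duty on 5208.27.63 from Merune: +29.3%. Applied ad valorem rate: 18% + 29.3% = 47.3%.
Duty = £5,454.21 × 47.3% + 1,941 × £2.34 = £7,121.78.
Total = £0.00 + £45,397.86 + £7,121.78 = £52,519.64.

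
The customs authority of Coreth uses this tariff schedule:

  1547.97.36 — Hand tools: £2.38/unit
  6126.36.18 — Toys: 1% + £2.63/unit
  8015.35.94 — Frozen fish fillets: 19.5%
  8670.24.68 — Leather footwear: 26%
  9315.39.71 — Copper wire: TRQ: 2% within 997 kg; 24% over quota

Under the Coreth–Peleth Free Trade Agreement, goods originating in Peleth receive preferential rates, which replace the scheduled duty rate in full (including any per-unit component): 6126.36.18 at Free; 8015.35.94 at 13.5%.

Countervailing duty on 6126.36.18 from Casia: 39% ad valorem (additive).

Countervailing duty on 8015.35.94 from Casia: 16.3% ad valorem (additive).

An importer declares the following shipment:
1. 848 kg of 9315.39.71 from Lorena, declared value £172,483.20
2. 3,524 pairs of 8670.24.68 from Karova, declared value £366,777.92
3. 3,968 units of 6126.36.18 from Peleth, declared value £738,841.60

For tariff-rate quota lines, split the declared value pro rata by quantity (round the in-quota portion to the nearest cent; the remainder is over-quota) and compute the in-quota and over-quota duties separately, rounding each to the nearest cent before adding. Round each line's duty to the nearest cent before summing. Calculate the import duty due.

Line 1 (9315.39.71, Lorena, 848 kg, £172,483.20):
Code 9315.39.71 is under a tariff-rate quota (threshold 997 kg). Quantity 848 kg is within the quota, so the in-quota rate 2% applies to the full value.
Duty = £172,483.20 × 2% = £3,449.66.
Line 2 (8670.24.68, Karova, 3,524 pairs, £366,777.92):
Base rate for 8670.24.68 is 26%.
Duty = £366,777.92 × 26% = £95,362.26.
Line 3 (6126.36.18, Peleth, 3,968 units, £738,841.60):
Base rate for 6126.36.18 is 1% + £2.63/unit.
Origin Peleth qualifies under the Coreth–Peleth agreement and 6126.36.18 is covered: preferential rate Free applies instead.
The additional-duty order on 6126.36.18 targets Casia, not Peleth; it does not apply.
Duty = £738,841.60 × 0% = £0.00.
Total = £3,449.66 + £95,362.26 + £0.00 = £98,811.92.

£98,811.92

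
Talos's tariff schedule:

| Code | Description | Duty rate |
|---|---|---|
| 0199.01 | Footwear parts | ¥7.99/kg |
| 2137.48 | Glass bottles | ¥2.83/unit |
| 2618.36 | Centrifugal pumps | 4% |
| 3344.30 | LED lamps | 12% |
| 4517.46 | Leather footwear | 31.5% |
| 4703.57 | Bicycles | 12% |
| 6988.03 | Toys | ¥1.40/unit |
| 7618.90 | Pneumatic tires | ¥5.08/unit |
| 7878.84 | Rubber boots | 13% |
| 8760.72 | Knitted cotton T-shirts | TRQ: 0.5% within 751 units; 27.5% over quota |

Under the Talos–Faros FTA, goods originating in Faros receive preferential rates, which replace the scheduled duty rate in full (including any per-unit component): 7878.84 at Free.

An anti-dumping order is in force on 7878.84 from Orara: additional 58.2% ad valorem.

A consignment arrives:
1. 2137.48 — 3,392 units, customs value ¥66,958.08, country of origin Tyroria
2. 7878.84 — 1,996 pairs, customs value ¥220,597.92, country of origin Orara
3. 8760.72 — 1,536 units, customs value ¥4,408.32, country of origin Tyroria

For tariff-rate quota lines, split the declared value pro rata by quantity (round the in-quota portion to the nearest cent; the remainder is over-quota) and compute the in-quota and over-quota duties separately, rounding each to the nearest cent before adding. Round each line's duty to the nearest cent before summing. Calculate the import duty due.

¥167,295.42

Line 1 (2137.48, Tyroria, 3,392 units, ¥66,958.08):
Base rate for 2137.48 is ¥2.83/unit.
Duty = 3,392 × ¥2.83 = ¥9,599.36.
Line 2 (7878.84, Orara, 1,996 pairs, ¥220,597.92):
Base rate for 7878.84 is 13%.
7878.84 has an FTA preferential rate, but origin Orara is not Faros; base rate stands.
Additional duty on 7878.84 from Orara: +58.2%. Applied ad valorem rate: 13% + 58.2% = 71.2%.
Duty = ¥220,597.92 × 71.2% = ¥157,065.72.
Line 3 (8760.72, Tyroria, 1,536 units, ¥4,408.32):
Code 8760.72 is under a tariff-rate quota (threshold 751 units). In-quota: 751 units at 0.5%; over-quota: 785 units at 27.5%.
Pro-rata value split: in-quota = ¥4,408.32 × 751/1,536 = ¥2,155.37; over-quota = ¥4,408.32 − ¥2,155.37 = ¥2,252.95.
In-quota duty = ¥2,155.37 × 0.5% = ¥10.78. Over-quota duty = ¥2,252.95 × 27.5% = ¥619.56.
Line duty = ¥10.78 + ¥619.56 = ¥630.34.
Total = ¥9,599.36 + ¥157,065.72 + ¥630.34 = ¥167,295.42.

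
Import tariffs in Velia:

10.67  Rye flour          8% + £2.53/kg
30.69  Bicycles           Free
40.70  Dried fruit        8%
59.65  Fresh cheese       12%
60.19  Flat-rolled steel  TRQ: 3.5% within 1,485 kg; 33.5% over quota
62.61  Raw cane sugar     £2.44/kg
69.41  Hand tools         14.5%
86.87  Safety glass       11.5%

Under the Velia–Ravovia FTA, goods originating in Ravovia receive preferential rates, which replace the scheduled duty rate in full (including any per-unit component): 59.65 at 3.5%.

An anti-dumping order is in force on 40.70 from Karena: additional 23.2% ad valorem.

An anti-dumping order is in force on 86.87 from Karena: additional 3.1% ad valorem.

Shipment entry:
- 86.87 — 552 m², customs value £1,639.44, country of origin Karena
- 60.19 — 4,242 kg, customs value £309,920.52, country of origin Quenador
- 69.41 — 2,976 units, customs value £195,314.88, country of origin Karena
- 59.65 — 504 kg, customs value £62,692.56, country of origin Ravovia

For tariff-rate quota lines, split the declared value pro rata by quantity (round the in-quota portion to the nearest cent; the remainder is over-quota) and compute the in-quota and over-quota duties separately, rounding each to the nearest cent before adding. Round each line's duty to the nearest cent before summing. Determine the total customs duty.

£102,029.40

Line 1 (86.87, Karena, 552 m², £1,639.44):
Base rate for 86.87 is 11.5%.
Additional duty on 86.87 from Karena: +3.1%. Applied ad valorem rate: 11.5% + 3.1% = 14.6%.
Duty = £1,639.44 × 14.6% = £239.36.
Line 2 (60.19, Quenador, 4,242 kg, £309,920.52):
Code 60.19 is under a tariff-rate quota (threshold 1,485 kg). In-quota: 1,485 kg at 3.5%; over-quota: 2,757 kg at 33.5%.
Pro-rata value split: in-quota = £309,920.52 × 1,485/4,242 = £108,494.10; over-quota = £309,920.52 − £108,494.10 = £201,426.42.
In-quota duty = £108,494.10 × 3.5% = £3,797.29. Over-quota duty = £201,426.42 × 33.5% = £67,477.85.
Line duty = £3,797.29 + £67,477.85 = £71,275.14.
Line 3 (69.41, Karena, 2,976 units, £195,314.88):
Base rate for 69.41 is 14.5%.
Duty = £195,314.88 × 14.5% = £28,320.66.
Line 4 (59.65, Ravovia, 504 kg, £62,692.56):
Base rate for 59.65 is 12%.
Origin Ravovia qualifies under the Velia–Ravovia agreement and 59.65 is covered: preferential rate 3.5% applies instead.
Duty = £62,692.56 × 3.5% = £2,194.24.
Total = £239.36 + £71,275.14 + £28,320.66 + £2,194.24 = £102,029.40.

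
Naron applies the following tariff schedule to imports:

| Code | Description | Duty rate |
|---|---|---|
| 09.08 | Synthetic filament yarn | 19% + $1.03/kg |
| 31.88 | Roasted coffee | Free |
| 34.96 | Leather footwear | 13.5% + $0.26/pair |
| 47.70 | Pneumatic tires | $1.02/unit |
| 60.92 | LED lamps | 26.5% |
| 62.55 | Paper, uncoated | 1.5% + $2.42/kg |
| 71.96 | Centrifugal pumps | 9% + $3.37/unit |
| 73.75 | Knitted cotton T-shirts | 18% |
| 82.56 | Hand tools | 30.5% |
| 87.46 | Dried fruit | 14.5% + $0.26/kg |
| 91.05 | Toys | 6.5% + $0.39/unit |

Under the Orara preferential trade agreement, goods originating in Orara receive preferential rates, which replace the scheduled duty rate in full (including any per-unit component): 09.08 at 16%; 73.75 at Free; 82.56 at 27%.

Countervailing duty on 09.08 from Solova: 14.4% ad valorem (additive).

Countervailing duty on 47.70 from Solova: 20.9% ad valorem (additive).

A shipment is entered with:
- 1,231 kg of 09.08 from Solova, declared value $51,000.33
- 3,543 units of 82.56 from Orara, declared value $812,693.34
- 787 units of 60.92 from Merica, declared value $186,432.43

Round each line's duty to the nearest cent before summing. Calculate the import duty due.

Line 1 (09.08, Solova, 1,231 kg, $51,000.33):
Base rate for 09.08 is 19% + $1.03/kg.
09.08 has an FTA preferential rate, but origin Solova is not Orara; base rate stands.
Additional duty on 09.08 from Solova: +14.4%. Applied ad valorem rate: 19% + 14.4% = 33.4%.
Duty = $51,000.33 × 33.4% + 1,231 × $1.03 = $18,302.04.
Line 2 (82.56, Orara, 3,543 units, $812,693.34):
Base rate for 82.56 is 30.5%.
Origin Orara qualifies under the Naron–Orara agreement and 82.56 is covered: preferential rate 27% applies instead.
Duty = $812,693.34 × 27% = $219,427.20.
Line 3 (60.92, Merica, 787 units, $186,432.43):
Base rate for 60.92 is 26.5%.
Duty = $186,432.43 × 26.5% = $49,404.59.
Total = $18,302.04 + $219,427.20 + $49,404.59 = $287,133.83.

$287,133.83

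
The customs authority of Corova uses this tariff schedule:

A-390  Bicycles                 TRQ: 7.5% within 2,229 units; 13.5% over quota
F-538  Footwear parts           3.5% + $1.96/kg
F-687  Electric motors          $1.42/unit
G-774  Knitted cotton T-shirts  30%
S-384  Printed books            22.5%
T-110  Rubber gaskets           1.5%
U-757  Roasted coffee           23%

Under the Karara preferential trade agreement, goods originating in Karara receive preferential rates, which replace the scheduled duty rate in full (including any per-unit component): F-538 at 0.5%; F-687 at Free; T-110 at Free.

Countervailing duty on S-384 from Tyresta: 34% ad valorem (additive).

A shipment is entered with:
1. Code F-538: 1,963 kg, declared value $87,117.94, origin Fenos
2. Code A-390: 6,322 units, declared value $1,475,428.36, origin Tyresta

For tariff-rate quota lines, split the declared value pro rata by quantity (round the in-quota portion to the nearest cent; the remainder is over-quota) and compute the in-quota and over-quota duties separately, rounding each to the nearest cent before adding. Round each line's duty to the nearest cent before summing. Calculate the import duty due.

Line 1 (F-538, Fenos, 1,963 kg, $87,117.94):
Base rate for F-538 is 3.5% + $1.96/kg.
F-538 has an FTA preferential rate, but origin Fenos is not Karara; base rate stands.
Duty = $87,117.94 × 3.5% + 1,963 × $1.96 = $6,896.61.
Line 2 (A-390, Tyresta, 6,322 units, $1,475,428.36):
Code A-390 is under a tariff-rate quota (threshold 2,229 units). In-quota: 2,229 units at 7.5%; over-quota: 4,093 units at 13.5%.
Pro-rata value split: in-quota = $1,475,428.36 × 2,229/6,322 = $520,204.02; over-quota = $1,475,428.36 − $520,204.02 = $955,224.34.
In-quota duty = $520,204.02 × 7.5% = $39,015.30. Over-quota duty = $955,224.34 × 13.5% = $128,955.29.
Line duty = $39,015.30 + $128,955.29 = $167,970.59.
Total = $6,896.61 + $167,970.59 = $174,867.20.

$174,867.20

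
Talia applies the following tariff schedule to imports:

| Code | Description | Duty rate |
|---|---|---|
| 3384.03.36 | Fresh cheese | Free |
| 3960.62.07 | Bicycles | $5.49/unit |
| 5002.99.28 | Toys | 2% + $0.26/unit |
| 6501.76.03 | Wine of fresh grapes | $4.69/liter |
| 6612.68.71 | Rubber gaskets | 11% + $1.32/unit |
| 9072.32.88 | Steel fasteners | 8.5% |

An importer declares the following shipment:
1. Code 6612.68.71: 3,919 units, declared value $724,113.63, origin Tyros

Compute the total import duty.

Line 1 (6612.68.71, Tyros, 3,919 units, $724,113.63):
Base rate for 6612.68.71 is 11% + $1.32/unit.
Duty = $724,113.63 × 11% + 3,919 × $1.32 = $84,825.58.

$84,825.58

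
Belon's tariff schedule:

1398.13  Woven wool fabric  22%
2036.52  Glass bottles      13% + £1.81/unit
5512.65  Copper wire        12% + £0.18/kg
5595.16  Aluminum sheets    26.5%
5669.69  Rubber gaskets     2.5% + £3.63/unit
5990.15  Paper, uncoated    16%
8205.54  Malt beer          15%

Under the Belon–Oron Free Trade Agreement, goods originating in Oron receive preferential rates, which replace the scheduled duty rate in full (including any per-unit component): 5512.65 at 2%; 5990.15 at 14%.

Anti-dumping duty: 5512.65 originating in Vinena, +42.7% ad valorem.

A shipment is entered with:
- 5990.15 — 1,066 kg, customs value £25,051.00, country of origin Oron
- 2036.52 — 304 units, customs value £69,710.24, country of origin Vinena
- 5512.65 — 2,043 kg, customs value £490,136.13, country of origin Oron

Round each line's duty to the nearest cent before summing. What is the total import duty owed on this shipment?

Line 1 (5990.15, Oron, 1,066 kg, £25,051.00):
Base rate for 5990.15 is 16%.
Origin Oron qualifies under the Belon–Oron agreement and 5990.15 is covered: preferential rate 14% applies instead.
Duty = £25,051.00 × 14% = £3,507.14.
Line 2 (2036.52, Vinena, 304 units, £69,710.24):
Base rate for 2036.52 is 13% + £1.81/unit.
Duty = £69,710.24 × 13% + 304 × £1.81 = £9,612.57.
Line 3 (5512.65, Oron, 2,043 kg, £490,136.13):
Base rate for 5512.65 is 12% + £0.18/kg.
Origin Oron qualifies under the Belon–Oron agreement and 5512.65 is covered: preferential rate 2% applies instead.
The additional-duty order on 5512.65 targets Vinena, not Oron; it does not apply.
Duty = £490,136.13 × 2% = £9,802.72.
Total = £3,507.14 + £9,612.57 + £9,802.72 = £22,922.43.

£22,922.43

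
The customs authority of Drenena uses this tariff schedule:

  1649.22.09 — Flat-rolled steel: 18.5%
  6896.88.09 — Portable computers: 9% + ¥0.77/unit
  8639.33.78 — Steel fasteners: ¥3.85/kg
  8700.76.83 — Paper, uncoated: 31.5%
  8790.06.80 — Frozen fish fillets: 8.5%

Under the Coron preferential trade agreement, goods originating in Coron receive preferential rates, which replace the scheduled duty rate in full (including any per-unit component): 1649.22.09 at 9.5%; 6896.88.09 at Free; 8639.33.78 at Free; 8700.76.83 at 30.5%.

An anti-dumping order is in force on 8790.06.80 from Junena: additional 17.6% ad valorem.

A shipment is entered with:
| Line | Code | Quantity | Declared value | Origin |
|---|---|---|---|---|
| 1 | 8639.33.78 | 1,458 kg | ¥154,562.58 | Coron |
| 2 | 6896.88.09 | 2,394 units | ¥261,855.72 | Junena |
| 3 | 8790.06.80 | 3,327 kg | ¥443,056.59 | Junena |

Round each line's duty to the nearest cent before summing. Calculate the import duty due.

¥141,048.16

Line 1 (8639.33.78, Coron, 1,458 kg, ¥154,562.58):
Base rate for 8639.33.78 is ¥3.85/kg.
Origin Coron qualifies under the Drenena–Coron agreement and 8639.33.78 is covered: preferential rate Free applies instead.
Duty = ¥154,562.58 × 0% = ¥0.00.
Line 2 (6896.88.09, Junena, 2,394 units, ¥261,855.72):
Base rate for 6896.88.09 is 9% + ¥0.77/unit.
6896.88.09 has an FTA preferential rate, but origin Junena is not Coron; base rate stands.
Duty = ¥261,855.72 × 9% + 2,394 × ¥0.77 = ¥25,410.39.
Line 3 (8790.06.80, Junena, 3,327 kg, ¥443,056.59):
Base rate for 8790.06.80 is 8.5%.
Additional duty on 8790.06.80 from Junena: +17.6%. Applied ad valorem rate: 8.5% + 17.6% = 26.1%.
Duty = ¥443,056.59 × 26.1% = ¥115,637.77.
Total = ¥0.00 + ¥25,410.39 + ¥115,637.77 = ¥141,048.16.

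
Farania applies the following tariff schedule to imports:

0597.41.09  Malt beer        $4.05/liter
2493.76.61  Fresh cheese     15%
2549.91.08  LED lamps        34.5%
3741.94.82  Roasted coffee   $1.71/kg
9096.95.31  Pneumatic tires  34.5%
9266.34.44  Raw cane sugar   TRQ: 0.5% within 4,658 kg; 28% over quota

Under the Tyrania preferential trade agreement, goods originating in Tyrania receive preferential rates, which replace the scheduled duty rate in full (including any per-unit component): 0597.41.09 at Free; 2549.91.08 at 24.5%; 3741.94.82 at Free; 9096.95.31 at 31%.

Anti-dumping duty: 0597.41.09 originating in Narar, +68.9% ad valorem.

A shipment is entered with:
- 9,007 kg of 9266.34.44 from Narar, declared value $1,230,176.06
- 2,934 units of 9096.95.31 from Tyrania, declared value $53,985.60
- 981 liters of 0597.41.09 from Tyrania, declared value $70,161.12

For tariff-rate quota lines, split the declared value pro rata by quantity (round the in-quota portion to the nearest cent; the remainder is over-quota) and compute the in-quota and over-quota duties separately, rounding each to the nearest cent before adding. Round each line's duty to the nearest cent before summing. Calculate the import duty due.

$186,232.69

Line 1 (9266.34.44, Narar, 9,007 kg, $1,230,176.06):
Code 9266.34.44 is under a tariff-rate quota (threshold 4,658 kg). In-quota: 4,658 kg at 0.5%; over-quota: 4,349 kg at 28%.
Pro-rata value split: in-quota = $1,230,176.06 × 4,658/9,007 = $636,189.64; over-quota = $1,230,176.06 − $636,189.64 = $593,986.42.
In-quota duty = $636,189.64 × 0.5% = $3,180.95. Over-quota duty = $593,986.42 × 28% = $166,316.20.
Line duty = $3,180.95 + $166,316.20 = $169,497.15.
Line 2 (9096.95.31, Tyrania, 2,934 units, $53,985.60):
Base rate for 9096.95.31 is 34.5%.
Origin Tyrania qualifies under the Farania–Tyrania agreement and 9096.95.31 is covered: preferential rate 31% applies instead.
Duty = $53,985.60 × 31% = $16,735.54.
Line 3 (0597.41.09, Tyrania, 981 liters, $70,161.12):
Base rate for 0597.41.09 is $4.05/liter.
Origin Tyrania qualifies under the Farania–Tyrania agreement and 0597.41.09 is covered: preferential rate Free applies instead.
The additional-duty order on 0597.41.09 targets Narar, not Tyrania; it does not apply.
Duty = $70,161.12 × 0% = $0.00.
Total = $169,497.15 + $16,735.54 + $0.00 = $186,232.69.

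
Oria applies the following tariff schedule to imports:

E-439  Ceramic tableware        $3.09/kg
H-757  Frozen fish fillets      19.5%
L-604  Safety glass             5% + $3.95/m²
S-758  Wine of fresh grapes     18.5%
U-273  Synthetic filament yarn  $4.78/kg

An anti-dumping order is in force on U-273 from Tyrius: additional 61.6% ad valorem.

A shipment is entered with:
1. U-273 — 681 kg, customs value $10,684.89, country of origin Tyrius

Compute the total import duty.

$9,837.07

Line 1 (U-273, Tyrius, 681 kg, $10,684.89):
Base rate for U-273 is $4.78/kg.
Additional duty on U-273 from Tyrius: +61.6% ad valorem. Applied ad valorem rate = 61.6%.
Duty = $10,684.89 × 61.6% + 681 × $4.78 = $9,837.07.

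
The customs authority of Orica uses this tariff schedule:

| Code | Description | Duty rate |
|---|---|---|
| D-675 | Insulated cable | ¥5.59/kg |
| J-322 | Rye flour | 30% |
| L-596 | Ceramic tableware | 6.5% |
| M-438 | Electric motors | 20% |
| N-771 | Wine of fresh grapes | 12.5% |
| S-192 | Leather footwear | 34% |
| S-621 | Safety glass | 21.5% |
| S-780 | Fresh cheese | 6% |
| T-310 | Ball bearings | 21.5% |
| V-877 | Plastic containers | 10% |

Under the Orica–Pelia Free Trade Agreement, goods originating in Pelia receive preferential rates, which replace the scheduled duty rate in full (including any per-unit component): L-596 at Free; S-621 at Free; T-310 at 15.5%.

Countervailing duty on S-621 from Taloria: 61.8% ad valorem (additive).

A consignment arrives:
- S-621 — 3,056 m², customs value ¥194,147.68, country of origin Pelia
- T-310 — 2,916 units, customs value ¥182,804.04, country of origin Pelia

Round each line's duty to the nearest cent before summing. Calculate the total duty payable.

Line 1 (S-621, Pelia, 3,056 m², ¥194,147.68):
Base rate for S-621 is 21.5%.
Origin Pelia qualifies under the Orica–Pelia agreement and S-621 is covered: preferential rate Free applies instead.
The additional-duty order on S-621 targets Taloria, not Pelia; it does not apply.
Duty = ¥194,147.68 × 0% = ¥0.00.
Line 2 (T-310, Pelia, 2,916 units, ¥182,804.04):
Base rate for T-310 is 21.5%.
Origin Pelia qualifies under the Orica–Pelia agreement and T-310 is covered: preferential rate 15.5% applies instead.
Duty = ¥182,804.04 × 15.5% = ¥28,334.63.
Total = ¥0.00 + ¥28,334.63 = ¥28,334.63.

¥28,334.63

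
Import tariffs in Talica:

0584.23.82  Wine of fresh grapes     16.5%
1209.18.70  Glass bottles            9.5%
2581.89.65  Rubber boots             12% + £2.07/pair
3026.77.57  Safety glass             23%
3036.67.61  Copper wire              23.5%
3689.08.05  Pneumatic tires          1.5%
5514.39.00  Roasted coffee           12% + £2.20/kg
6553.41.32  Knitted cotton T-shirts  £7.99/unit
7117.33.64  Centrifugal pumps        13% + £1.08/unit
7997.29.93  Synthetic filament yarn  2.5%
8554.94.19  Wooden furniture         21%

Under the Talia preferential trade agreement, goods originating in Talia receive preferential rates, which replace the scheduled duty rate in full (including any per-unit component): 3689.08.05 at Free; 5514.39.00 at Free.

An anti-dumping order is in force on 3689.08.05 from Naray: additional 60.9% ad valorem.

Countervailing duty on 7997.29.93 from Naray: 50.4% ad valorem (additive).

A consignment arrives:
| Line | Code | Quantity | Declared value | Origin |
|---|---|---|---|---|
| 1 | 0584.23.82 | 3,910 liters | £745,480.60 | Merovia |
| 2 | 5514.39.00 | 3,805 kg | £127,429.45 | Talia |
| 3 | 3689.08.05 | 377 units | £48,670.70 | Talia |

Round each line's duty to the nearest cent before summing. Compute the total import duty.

Line 1 (0584.23.82, Merovia, 3,910 liters, £745,480.60):
Base rate for 0584.23.82 is 16.5%.
Duty = £745,480.60 × 16.5% = £123,004.30.
Line 2 (5514.39.00, Talia, 3,805 kg, £127,429.45):
Base rate for 5514.39.00 is 12% + £2.20/kg.
Origin Talia qualifies under the Talica–Talia agreement and 5514.39.00 is covered: preferential rate Free applies instead.
Duty = £127,429.45 × 0% = £0.00.
Line 3 (3689.08.05, Talia, 377 units, £48,670.70):
Base rate for 3689.08.05 is 1.5%.
Origin Talia qualifies under the Talica–Talia agreement and 3689.08.05 is covered: preferential rate Free applies instead.
The additional-duty order on 3689.08.05 targets Naray, not Talia; it does not apply.
Duty = £48,670.70 × 0% = £0.00.
Total = £123,004.30 + £0.00 + £0.00 = £123,004.30.

£123,004.30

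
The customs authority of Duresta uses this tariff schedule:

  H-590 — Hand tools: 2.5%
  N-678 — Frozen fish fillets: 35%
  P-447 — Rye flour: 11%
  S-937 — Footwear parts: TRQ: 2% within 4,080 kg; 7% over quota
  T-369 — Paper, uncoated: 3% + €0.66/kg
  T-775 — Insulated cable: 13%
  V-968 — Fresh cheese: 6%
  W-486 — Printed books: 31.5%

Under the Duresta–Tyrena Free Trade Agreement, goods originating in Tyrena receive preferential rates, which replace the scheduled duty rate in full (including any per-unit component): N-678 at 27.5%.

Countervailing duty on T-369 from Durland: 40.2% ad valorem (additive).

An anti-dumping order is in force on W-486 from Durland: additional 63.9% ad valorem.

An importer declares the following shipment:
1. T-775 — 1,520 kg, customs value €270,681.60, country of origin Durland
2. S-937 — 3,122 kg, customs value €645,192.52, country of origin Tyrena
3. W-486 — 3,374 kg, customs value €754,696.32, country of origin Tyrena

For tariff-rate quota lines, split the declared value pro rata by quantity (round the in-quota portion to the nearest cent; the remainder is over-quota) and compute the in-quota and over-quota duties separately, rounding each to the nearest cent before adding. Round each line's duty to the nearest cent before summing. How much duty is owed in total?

Line 1 (T-775, Durland, 1,520 kg, €270,681.60):
Base rate for T-775 is 13%.
Duty = €270,681.60 × 13% = €35,188.61.
Line 2 (S-937, Tyrena, 3,122 kg, €645,192.52):
Code S-937 is under a tariff-rate quota (threshold 4,080 kg). Quantity 3,122 kg is within the quota, so the in-quota rate 2% applies to the full value.
Duty = €645,192.52 × 2% = €12,903.85.
Line 3 (W-486, Tyrena, 3,374 kg, €754,696.32):
Base rate for W-486 is 31.5%.
Origin Tyrena is the FTA partner but W-486 is not on the preference list; base rate stands.
The additional-duty order on W-486 targets Durland, not Tyrena; it does not apply.
Duty = €754,696.32 × 31.5% = €237,729.34.
Total = €35,188.61 + €12,903.85 + €237,729.34 = €285,821.80.

€285,821.80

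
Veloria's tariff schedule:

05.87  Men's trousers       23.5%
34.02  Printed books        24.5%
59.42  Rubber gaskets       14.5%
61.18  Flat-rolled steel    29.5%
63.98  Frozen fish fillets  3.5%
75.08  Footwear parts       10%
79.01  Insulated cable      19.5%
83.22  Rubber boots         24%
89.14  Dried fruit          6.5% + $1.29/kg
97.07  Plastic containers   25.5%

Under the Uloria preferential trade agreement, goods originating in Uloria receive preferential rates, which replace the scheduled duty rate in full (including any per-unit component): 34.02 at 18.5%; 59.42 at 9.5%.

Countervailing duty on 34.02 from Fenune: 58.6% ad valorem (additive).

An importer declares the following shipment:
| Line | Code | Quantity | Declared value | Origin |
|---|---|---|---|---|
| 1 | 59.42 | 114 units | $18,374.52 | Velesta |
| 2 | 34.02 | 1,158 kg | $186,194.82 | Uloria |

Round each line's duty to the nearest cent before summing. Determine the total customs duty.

$37,110.35

Line 1 (59.42, Velesta, 114 units, $18,374.52):
Base rate for 59.42 is 14.5%.
59.42 has an FTA preferential rate, but origin Velesta is not Uloria; base rate stands.
Duty = $18,374.52 × 14.5% = $2,664.31.
Line 2 (34.02, Uloria, 1,158 kg, $186,194.82):
Base rate for 34.02 is 24.5%.
Origin Uloria qualifies under the Veloria–Uloria agreement and 34.02 is covered: preferential rate 18.5% applies instead.
The additional-duty order on 34.02 targets Fenune, not Uloria; it does not apply.
Duty = $186,194.82 × 18.5% = $34,446.04.
Total = $2,664.31 + $34,446.04 = $37,110.35.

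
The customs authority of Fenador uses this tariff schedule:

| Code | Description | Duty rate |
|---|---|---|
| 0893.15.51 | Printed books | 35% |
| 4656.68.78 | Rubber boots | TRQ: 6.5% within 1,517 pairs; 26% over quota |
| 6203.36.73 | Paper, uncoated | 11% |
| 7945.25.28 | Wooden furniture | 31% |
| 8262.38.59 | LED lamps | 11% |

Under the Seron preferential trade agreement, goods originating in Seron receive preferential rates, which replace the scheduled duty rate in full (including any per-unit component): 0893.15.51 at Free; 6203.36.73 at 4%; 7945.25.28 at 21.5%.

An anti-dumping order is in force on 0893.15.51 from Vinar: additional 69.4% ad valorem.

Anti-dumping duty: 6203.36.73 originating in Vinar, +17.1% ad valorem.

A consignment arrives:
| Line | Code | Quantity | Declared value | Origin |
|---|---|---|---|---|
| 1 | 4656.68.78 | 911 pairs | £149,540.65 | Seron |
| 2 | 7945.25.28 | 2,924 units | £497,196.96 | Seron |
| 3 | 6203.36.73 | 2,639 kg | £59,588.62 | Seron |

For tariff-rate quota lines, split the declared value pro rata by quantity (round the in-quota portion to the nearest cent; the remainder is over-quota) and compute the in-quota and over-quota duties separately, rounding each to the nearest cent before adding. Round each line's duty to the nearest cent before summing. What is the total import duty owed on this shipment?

£119,001.03

Line 1 (4656.68.78, Seron, 911 pairs, £149,540.65):
Code 4656.68.78 is under a tariff-rate quota (threshold 1,517 pairs). Quantity 911 pairs is within the quota, so the in-quota rate 6.5% applies to the full value.
Duty = £149,540.65 × 6.5% = £9,720.14.
Line 2 (7945.25.28, Seron, 2,924 units, £497,196.96):
Base rate for 7945.25.28 is 31%.
Origin Seron qualifies under the Fenador–Seron agreement and 7945.25.28 is covered: preferential rate 21.5% applies instead.
Duty = £497,196.96 × 21.5% = £106,897.35.
Line 3 (6203.36.73, Seron, 2,639 kg, £59,588.62):
Base rate for 6203.36.73 is 11%.
Origin Seron qualifies under the Fenador–Seron agreement and 6203.36.73 is covered: preferential rate 4% applies instead.
The additional-duty order on 6203.36.73 targets Vinar, not Seron; it does not apply.
Duty = £59,588.62 × 4% = £2,383.54.
Total = £9,720.14 + £106,897.35 + £2,383.54 = £119,001.03.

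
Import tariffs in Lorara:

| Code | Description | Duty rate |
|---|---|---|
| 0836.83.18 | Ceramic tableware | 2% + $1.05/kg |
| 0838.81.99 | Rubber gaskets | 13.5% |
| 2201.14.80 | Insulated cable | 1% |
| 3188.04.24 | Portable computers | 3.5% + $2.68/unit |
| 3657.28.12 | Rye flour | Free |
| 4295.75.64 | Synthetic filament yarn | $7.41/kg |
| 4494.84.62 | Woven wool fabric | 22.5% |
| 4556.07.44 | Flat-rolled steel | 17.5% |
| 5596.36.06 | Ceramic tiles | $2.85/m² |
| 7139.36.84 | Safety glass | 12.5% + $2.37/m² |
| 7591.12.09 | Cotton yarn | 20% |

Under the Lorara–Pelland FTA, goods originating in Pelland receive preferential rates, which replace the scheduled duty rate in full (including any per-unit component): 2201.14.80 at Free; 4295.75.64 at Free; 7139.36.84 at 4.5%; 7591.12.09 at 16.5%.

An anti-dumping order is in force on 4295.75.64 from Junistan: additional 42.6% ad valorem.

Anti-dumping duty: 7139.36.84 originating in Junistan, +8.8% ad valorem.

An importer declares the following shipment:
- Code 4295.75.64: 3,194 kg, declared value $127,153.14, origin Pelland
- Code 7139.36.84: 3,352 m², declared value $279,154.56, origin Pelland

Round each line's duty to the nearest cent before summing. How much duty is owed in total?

$12,561.96

Line 1 (4295.75.64, Pelland, 3,194 kg, $127,153.14):
Base rate for 4295.75.64 is $7.41/kg.
Origin Pelland qualifies under the Lorara–Pelland agreement and 4295.75.64 is covered: preferential rate Free applies instead.
The additional-duty order on 4295.75.64 targets Junistan, not Pelland; it does not apply.
Duty = $127,153.14 × 0% = $0.00.
Line 2 (7139.36.84, Pelland, 3,352 m², $279,154.56):
Base rate for 7139.36.84 is 12.5% + $2.37/m².
Origin Pelland qualifies under the Lorara–Pelland agreement and 7139.36.84 is covered: preferential rate 4.5% applies instead.
The additional-duty order on 7139.36.84 targets Junistan, not Pelland; it does not apply.
Duty = $279,154.56 × 4.5% = $12,561.96.
Total = $0.00 + $12,561.96 = $12,561.96.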